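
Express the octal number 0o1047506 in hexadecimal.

0x44F46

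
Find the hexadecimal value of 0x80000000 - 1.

0x7FFFFFFF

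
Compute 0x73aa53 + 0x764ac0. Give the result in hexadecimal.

0xe9f513

Add column by column in base 16, right to left:
  3+0 = 3
  5+c = 1 carry 1
  a+a+1 = 5 carry 1
  a+4+1 = f
  3+6 = 9
  7+7 = e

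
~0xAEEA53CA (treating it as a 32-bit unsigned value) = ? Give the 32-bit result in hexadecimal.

Each hex digit d becomes F−d:
  A→5, E→1, E→1, A→5, 5→A, 3→C, C→3, A→5

0x5115AC35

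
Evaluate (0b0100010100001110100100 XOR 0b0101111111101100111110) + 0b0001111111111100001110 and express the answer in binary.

0b11101011011110101000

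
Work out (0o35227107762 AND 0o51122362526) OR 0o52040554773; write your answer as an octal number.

0o53062556773

0o35227107762 AND 0o51122362526 = 0o11022102522.
Then OR with 0o52040554773.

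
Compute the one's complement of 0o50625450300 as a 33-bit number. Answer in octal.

0o27152327477

Each oct digit d becomes 7−d:
  5→2, 0→7, 6→1, 2→5, 5→2, 4→3, 5→2, 0→7, 3→4, 0→7, 0→7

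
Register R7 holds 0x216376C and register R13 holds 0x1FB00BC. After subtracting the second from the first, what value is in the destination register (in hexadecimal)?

0x1B36B0

Subtract column by column in base 16:
  C-C → 0
  6-B → B (borrow)
  7-0-1 → 6
  3-0 → 3
  6-B → B (borrow)
  1-F-1 → 1 (borrow)
  2-1-1 → 0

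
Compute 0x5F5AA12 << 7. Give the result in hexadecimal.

7 bits is not a whole number of base-16 digits; in binary: 101111101011010101000010010 << 7 = 1011111010110101010000100100000000.

0x2FAD50900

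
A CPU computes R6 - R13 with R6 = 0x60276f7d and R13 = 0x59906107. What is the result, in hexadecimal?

0x6970e76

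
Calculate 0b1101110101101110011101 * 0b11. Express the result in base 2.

Multiply each base-2 digit by 3, carrying:
  1×3 = 3 → write 1 carry 1
  0×3+1 = 1 → write 1
  1×3 = 3 → write 1 carry 1
  1×3+1 = 4 → write 0 carry 2
  1×3+2 = 5 → write 1 carry 2
  0×3+2 = 2 → write 0 carry 1
  0×3+1 = 1 → write 1
  1×3 = 3 → write 1 carry 1
  1×3+1 = 4 → write 0 carry 2
  1×3+2 = 5 → write 1 carry 2
  0×3+2 = 2 → write 0 carry 1
  1×3+1 = 4 → write 0 carry 2
  1×3+2 = 5 → write 1 carry 2
  0×3+2 = 2 → write 0 carry 1
  1×3+1 = 4 → write 0 carry 2
  0×3+2 = 2 → write 0 carry 1
  1×3+1 = 4 → write 0 carry 2
  1×3+2 = 5 → write 1 carry 2
  1×3+2 = 5 → write 1 carry 2
  0×3+2 = 2 → write 0 carry 1
  1×3+1 = 4 → write 0 carry 2
  1×3+2 = 5 → write 1 carry 2
  remaining carry: 10

0b101001100001001011010111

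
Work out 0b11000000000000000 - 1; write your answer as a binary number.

0b10111111111111111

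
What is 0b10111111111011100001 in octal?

0o2777341

Group the bits in threes: 010 111 111 111 011 100 001 → 2777341.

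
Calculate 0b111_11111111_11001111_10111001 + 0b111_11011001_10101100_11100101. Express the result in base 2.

Add column by column in base 2, right to left:
  1+1 = 0 carry 1
  0+0+1 = 1
  0+1 = 1
  1+0 = 1
  1+0 = 1
  1+1 = 0 carry 1
  0+1+1 = 0 carry 1
  1+1+1 = 1 carry 1
  1+0+1 = 0 carry 1
  1+0+1 = 0 carry 1
  1+1+1 = 1 carry 1
  1+1+1 = 1 carry 1
  0+0+1 = 1
  0+1 = 1
  1+0 = 1
  1+1 = 0 carry 1
  1+1+1 = 1 carry 1
  1+0+1 = 0 carry 1
  1+0+1 = 0 carry 1
  1+1+1 = 1 carry 1
  1+1+1 = 1 carry 1
  1+0+1 = 0 carry 1
  1+1+1 = 1 carry 1
  1+1+1 = 1 carry 1
  1+1+1 = 1 carry 1
  1+1+1 = 1 carry 1
  1+1+1 = 1 carry 1
  final carry 1

0b1111110110010111110010011110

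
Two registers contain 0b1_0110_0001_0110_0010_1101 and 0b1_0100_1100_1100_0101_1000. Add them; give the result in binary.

Add column by column in base 2, right to left:
  1+0 = 1
  0+0 = 0
  1+0 = 1
  1+1 = 0 carry 1
  0+1+1 = 0 carry 1
  1+0+1 = 0 carry 1
  0+1+1 = 0 carry 1
  0+0+1 = 1
  0+0 = 0
  1+0 = 1
  1+1 = 0 carry 1
  0+1+1 = 0 carry 1
  1+0+1 = 0 carry 1
  0+0+1 = 1
  0+1 = 1
  0+1 = 1
  0+0 = 0
  1+0 = 1
  1+1 = 0 carry 1
  0+0+1 = 1
  1+1 = 0 carry 1
  final carry 1

0b1010101110001010000101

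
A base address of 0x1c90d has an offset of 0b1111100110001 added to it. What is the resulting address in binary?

0x1c90d = 0b11100100100001101 in binary.
Add column by column in base 2, right to left:
  1+1 = 0 carry 1
  0+0+1 = 1
  1+0 = 1
  1+0 = 1
  0+1 = 1
  0+1 = 1
  0+0 = 0
  0+0 = 0
  1+1 = 0 carry 1
  0+1+1 = 0 carry 1
  0+1+1 = 0 carry 1
  1+1+1 = 1 carry 1
  0+1+1 = 0 carry 1
  0+0+1 = 1
  1+0 = 1
  1+0 = 1
  1+0 = 1

0b11110100000111110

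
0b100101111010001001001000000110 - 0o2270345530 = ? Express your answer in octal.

0b100101111010001001001000000110 = 0o4572111006 in octal.
Subtract column by column in base 8:
  6-0 → 6
  0-3 → 5 (borrow)
  0-5-1 → 2 (borrow)
  1-5-1 → 3 (borrow)
  1-4-1 → 4 (borrow)
  1-3-1 → 5 (borrow)
  2-0-1 → 1
  7-7 → 0
  5-2 → 3
  4-2 → 2

0o2301543256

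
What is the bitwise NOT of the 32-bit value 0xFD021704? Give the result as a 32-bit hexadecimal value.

0x02FDE8FB

Each hex digit d becomes F−d:
  F→0, D→2, 0→F, 2→D, 1→E, 7→8, 0→F, 4→B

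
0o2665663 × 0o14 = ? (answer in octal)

Multiply each base-8 digit by 12, carrying:
  3×12 = 36 → write 4 carry 4
  6×12+4 = 76 → write 4 carry 9
  6×12+9 = 81 → write 1 carry 10
  5×12+10 = 70 → write 6 carry 8
  6×12+8 = 80 → write 0 carry 10
  6×12+10 = 82 → write 2 carry 10
  2×12+10 = 34 → write 2 carry 4
  remaining carry: 4

0o42206144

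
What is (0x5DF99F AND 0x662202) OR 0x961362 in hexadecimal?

0x5DF99F AND 0x662202 = 0x442002.
Then OR with 0x961362.

0xD63362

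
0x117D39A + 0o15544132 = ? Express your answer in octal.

0o123515764

0x117D39A = 0o105751632 in octal.
Add column by column in base 8, right to left:
  2+2 = 4
  3+3 = 6
  6+1 = 7
  1+4 = 5
  5+4 = 1 carry 1
  7+5+1 = 5 carry 1
  5+5+1 = 3 carry 1
  0+1+1 = 2
  1+0 = 1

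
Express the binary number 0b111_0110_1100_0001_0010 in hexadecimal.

Group the bits into nibbles: 0111 0110 1100 0001 0010 → 76C12.

0x76C12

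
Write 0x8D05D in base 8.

Expand each hex digit to 4 bits: 8=1000 D=1101 0=0000 5=0101 D=1101.
Group the bits in threes: 010 001 101 000 001 011 101 → 2150135.

0o2150135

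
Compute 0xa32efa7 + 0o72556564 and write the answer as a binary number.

0xa32efa7 = 0b1010001100101110111110100111 in binary.
0o72556564 = 0b111010101101110101110100 in binary.
Add column by column in base 2, right to left:
  1+0 = 1
  1+0 = 1
  1+1 = 0 carry 1
  0+0+1 = 1
  0+1 = 1
  1+1 = 0 carry 1
  0+1+1 = 0 carry 1
  1+0+1 = 0 carry 1
  1+1+1 = 1 carry 1
  1+0+1 = 0 carry 1
  1+1+1 = 1 carry 1
  1+1+1 = 1 carry 1
  0+1+1 = 0 carry 1
  1+0+1 = 0 carry 1
  1+1+1 = 1 carry 1
  1+1+1 = 1 carry 1
  0+0+1 = 1
  1+1 = 0 carry 1
  0+0+1 = 1
  0+1 = 1
  1+0 = 1
  1+1 = 0 carry 1
  0+1+1 = 0 carry 1
  0+1+1 = 0 carry 1
  0+0+1 = 1
  1+0 = 1
  0+0 = 0
  1+0 = 1

0b1011000111011100110100011011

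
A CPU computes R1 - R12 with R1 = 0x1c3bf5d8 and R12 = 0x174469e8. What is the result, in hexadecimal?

0x4f78bf0

Subtract column by column in base 16:
  8-8 → 0
  d-e → f (borrow)
  5-9-1 → b (borrow)
  f-6-1 → 8
  b-4 → 7
  3-4 → f (borrow)
  c-7-1 → 4
  1-1 → 0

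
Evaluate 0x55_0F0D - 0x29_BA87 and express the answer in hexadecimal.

0x2B5486

Subtract column by column in base 16:
  D-7 → 6
  0-8 → 8 (borrow)
  F-A-1 → 4
  0-B → 5 (borrow)
  5-9-1 → B (borrow)
  5-2-1 → 2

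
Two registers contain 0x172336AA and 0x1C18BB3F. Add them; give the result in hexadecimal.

0x333BF1E9

Add column by column in base 16, right to left:
  A+F = 9 carry 1
  A+3+1 = E
  6+B = 1 carry 1
  3+B+1 = F
  3+8 = B
  2+1 = 3
  7+C = 3 carry 1
  1+1+1 = 3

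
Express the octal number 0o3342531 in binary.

Each octal digit is 3 bits: 3=011 3=011 4=100 2=010 5=101 3=011 1=001.

0b11011100010101011001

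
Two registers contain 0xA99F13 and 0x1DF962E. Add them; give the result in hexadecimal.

Add column by column in base 16, right to left:
  3+E = 1 carry 1
  1+2+1 = 4
  F+6 = 5 carry 1
  9+9+1 = 3 carry 1
  9+F+1 = 9 carry 1
  A+D+1 = 8 carry 1
  0+1+1 = 2

0x2893541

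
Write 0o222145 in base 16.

Each octal digit is 3 bits: 2=010 2=010 2=010 1=001 4=100 5=101.
Group the bits into nibbles: 0001 0010 0100 0110 0101 → 12465.

0x12465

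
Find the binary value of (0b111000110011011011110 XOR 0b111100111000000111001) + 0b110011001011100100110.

0b110111010111000001101

First 0b111000110011011011110 XOR 0b111100111000000111001 = 0b000100001011011100111.
Add column by column in base 2, right to left:
  1+0 = 1
  1+1 = 0 carry 1
  1+1+1 = 1 carry 1
  0+0+1 = 1
  0+0 = 0
  1+1 = 0 carry 1
  1+0+1 = 0 carry 1
  1+0+1 = 0 carry 1
  0+1+1 = 0 carry 1
  1+1+1 = 1 carry 1
  1+1+1 = 1 carry 1
  0+0+1 = 1
  1+1 = 0 carry 1
  0+0+1 = 1
  0+0 = 0
  0+1 = 1
  0+1 = 1
  1+0 = 1
  0+0 = 0
  0+1 = 1
  0+1 = 1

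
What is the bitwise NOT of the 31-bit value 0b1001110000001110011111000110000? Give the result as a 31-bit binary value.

Invert each bit: 1001110000001110011111000110000 → 0110001111110001100000111001111.

0b0110001111110001100000111001111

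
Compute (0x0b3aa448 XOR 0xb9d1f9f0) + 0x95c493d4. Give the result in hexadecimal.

First 0x0b3aa448 XOR 0xb9d1f9f0 = 0xb2eb5db8.
Add column by column in base 16, right to left:
  8+4 = c
  b+d = 8 carry 1
  d+3+1 = 1 carry 1
  5+9+1 = f
  b+4 = f
  e+c = a carry 1
  2+5+1 = 8
  b+9 = 4 carry 1
  final carry 1

0x148aff18c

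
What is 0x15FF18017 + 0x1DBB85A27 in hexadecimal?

Add column by column in base 16, right to left:
  7+7 = E
  1+2 = 3
  0+A = A
  8+5 = D
  1+8 = 9
  F+B = A carry 1
  F+B+1 = B carry 1
  5+D+1 = 3 carry 1
  1+1+1 = 3

0x33BA9DA3E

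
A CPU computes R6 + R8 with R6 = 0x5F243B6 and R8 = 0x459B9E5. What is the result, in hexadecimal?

Add column by column in base 16, right to left:
  6+5 = B
  B+E = 9 carry 1
  3+9+1 = D
  4+B = F
  2+9 = B
  F+5 = 4 carry 1
  5+4+1 = A

0xA4BFD9B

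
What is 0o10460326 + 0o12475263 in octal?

Add column by column in base 8, right to left:
  6+3 = 1 carry 1
  2+6+1 = 1 carry 1
  3+2+1 = 6
  0+5 = 5
  6+7 = 5 carry 1
  4+4+1 = 1 carry 1
  0+2+1 = 3
  1+1 = 2

0o23155611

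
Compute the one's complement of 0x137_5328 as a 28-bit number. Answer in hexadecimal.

0xEC8ACD7

Each hex digit d becomes F−d:
  1→E, 3→C, 7→8, 5→A, 3→C, 2→D, 8→7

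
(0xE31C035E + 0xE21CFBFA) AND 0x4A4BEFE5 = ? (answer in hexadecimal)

0x4008EF40

Add column by column in base 16, right to left:
  E+A = 8 carry 1
  5+F+1 = 5 carry 1
  3+B+1 = F
  0+F = F
  C+C = 8 carry 1
  1+1+1 = 3
  3+2 = 5
  E+E = C carry 1
  final carry 1
Sum = 0x1C538FF58; now AND with 0x4A4BEFE5:
  1&0=0, C&4=4, 5&A=0, 3&4=0, 8&B=8, F&E=E, F&F=F, 5&E=4, 8&5=0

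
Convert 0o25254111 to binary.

Each octal digit is 3 bits: 2=010 5=101 2=010 5=101 4=100 1=001 1=001 1=001.

0b10101010101100001001001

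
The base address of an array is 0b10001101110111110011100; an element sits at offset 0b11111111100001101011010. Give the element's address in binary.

Add column by column in base 2, right to left:
  0+0 = 0
  0+1 = 1
  1+0 = 1
  1+1 = 0 carry 1
  1+1+1 = 1 carry 1
  0+0+1 = 1
  0+1 = 1
  1+0 = 1
  1+1 = 0 carry 1
  1+1+1 = 1 carry 1
  1+0+1 = 0 carry 1
  1+0+1 = 0 carry 1
  0+0+1 = 1
  1+0 = 1
  1+1 = 0 carry 1
  1+1+1 = 1 carry 1
  0+1+1 = 0 carry 1
  1+1+1 = 1 carry 1
  1+1+1 = 1 carry 1
  0+1+1 = 0 carry 1
  0+1+1 = 0 carry 1
  0+1+1 = 0 carry 1
  1+1+1 = 1 carry 1
  final carry 1

0b110001101011001011110110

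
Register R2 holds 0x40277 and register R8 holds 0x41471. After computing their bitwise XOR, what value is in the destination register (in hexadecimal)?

XOR each hex digit independently (no carries):
  4^4=0, 0^1=1, 2^4=6, 7^7=0, 7^1=6

0x01606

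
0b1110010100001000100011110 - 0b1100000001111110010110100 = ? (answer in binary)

0b10010010001010001101010

Subtract column by column in base 2:
  0-0 → 0
  1-0 → 1
  1-1 → 0
  1-0 → 1
  1-1 → 0
  0-1 → 1 (borrow)
  0-0-1 → 1 (borrow)
  0-1-1 → 0 (borrow)
  1-0-1 → 0
  0-0 → 0
  0-1 → 1 (borrow)
  0-1-1 → 0 (borrow)
  1-1-1 → 1 (borrow)
  0-1-1 → 0 (borrow)
  0-1-1 → 0 (borrow)
  0-1-1 → 0 (borrow)
  0-0-1 → 1 (borrow)
  1-0-1 → 0
  0-0 → 0
  1-0 → 1
  0-0 → 0
  0-0 → 0
  1-0 → 1
  1-1 → 0
  1-1 → 0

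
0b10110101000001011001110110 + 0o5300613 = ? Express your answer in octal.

0b10110101000001011001110110 = 0o265013166 in octal.
Add column by column in base 8, right to left:
  6+3 = 1 carry 1
  6+1+1 = 0 carry 1
  1+6+1 = 0 carry 1
  3+0+1 = 4
  1+0 = 1
  0+3 = 3
  5+5 = 2 carry 1
  6+0+1 = 7
  2+0 = 2

0o272314001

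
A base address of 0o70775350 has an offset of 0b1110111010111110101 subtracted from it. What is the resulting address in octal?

0b1110111010111110101 = 0o1672765 in octal.
Subtract column by column in base 8:
  0-5 → 3 (borrow)
  5-6-1 → 6 (borrow)
  3-7-1 → 3 (borrow)
  5-2-1 → 2
  7-7 → 0
  7-6 → 1
  0-1 → 7 (borrow)
  7-0-1 → 6

0o67102363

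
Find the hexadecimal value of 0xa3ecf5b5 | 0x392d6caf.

0xbbedfdbf

OR each hex digit independently (no carries):
  a|3=b, 3|9=b, e|2=e, c|d=d, f|6=f, 5|c=d, b|a=b, 5|f=f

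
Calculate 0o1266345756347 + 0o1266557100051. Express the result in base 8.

Add column by column in base 8, right to left:
  7+1 = 0 carry 1
  4+5+1 = 2 carry 1
  3+0+1 = 4
  6+0 = 6
  5+0 = 5
  7+1 = 0 carry 1
  5+7+1 = 5 carry 1
  4+5+1 = 2 carry 1
  3+5+1 = 1 carry 1
  6+6+1 = 5 carry 1
  6+6+1 = 5 carry 1
  2+2+1 = 5
  1+1 = 2

0o2555125056420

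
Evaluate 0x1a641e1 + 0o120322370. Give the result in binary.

0x1a641e1 = 0b1101001100100000111100001 in binary.
0o120322370 = 0b1010000011010010011111000 in binary.
Add column by column in base 2, right to left:
  1+0 = 1
  0+0 = 0
  0+0 = 0
  0+1 = 1
  0+1 = 1
  1+1 = 0 carry 1
  1+1+1 = 1 carry 1
  1+1+1 = 1 carry 1
  1+0+1 = 0 carry 1
  0+0+1 = 1
  0+1 = 1
  0+0 = 0
  0+0 = 0
  0+1 = 1
  1+0 = 1
  0+1 = 1
  0+1 = 1
  1+0 = 1
  1+0 = 1
  0+0 = 0
  0+0 = 0
  1+0 = 1
  0+1 = 1
  1+0 = 1
  1+1 = 0 carry 1
  final carry 1

0b10111001111110011011011001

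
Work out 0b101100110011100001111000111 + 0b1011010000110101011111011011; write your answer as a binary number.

0b10000110111010001101110100010

Add column by column in base 2, right to left:
  1+1 = 0 carry 1
  1+1+1 = 1 carry 1
  1+0+1 = 0 carry 1
  0+1+1 = 0 carry 1
  0+1+1 = 0 carry 1
  0+0+1 = 1
  1+1 = 0 carry 1
  1+1+1 = 1 carry 1
  1+1+1 = 1 carry 1
  1+1+1 = 1 carry 1
  0+1+1 = 0 carry 1
  0+0+1 = 1
  0+1 = 1
  0+0 = 0
  1+1 = 0 carry 1
  1+0+1 = 0 carry 1
  1+1+1 = 1 carry 1
  0+1+1 = 0 carry 1
  0+0+1 = 1
  1+0 = 1
  1+0 = 1
  0+0 = 0
  0+1 = 1
  1+0 = 1
  1+1 = 0 carry 1
  0+1+1 = 0 carry 1
  1+0+1 = 0 carry 1
  0+1+1 = 0 carry 1
  final carry 1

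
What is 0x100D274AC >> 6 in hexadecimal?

0x40349D2

6 bits is not a whole number of base-16 digits; in binary: 100000000110100100111010010101100 >> 6 = 100000000110100100111010010.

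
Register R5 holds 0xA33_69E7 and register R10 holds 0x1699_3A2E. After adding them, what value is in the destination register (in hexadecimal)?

0x20CCA415

Add column by column in base 16, right to left:
  7+E = 5 carry 1
  E+2+1 = 1 carry 1
  9+A+1 = 4 carry 1
  6+3+1 = A
  3+9 = C
  3+9 = C
  A+6 = 0 carry 1
  0+1+1 = 2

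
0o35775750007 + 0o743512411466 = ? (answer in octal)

Add column by column in base 8, right to left:
  7+6 = 5 carry 1
  0+6+1 = 7
  0+4 = 4
  0+1 = 1
  5+1 = 6
  7+4 = 3 carry 1
  5+2+1 = 0 carry 1
  7+1+1 = 1 carry 1
  7+5+1 = 5 carry 1
  5+3+1 = 1 carry 1
  3+4+1 = 0 carry 1
  0+7+1 = 0 carry 1
  final carry 1

0o1001510361475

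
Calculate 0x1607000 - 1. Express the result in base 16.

0x1606fff

The trailing 3 digits are 0, so subtracting 1 borrows through: they become F and the next digit up decrements.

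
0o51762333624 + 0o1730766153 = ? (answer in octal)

0o53713321777

Add column by column in base 8, right to left:
  4+3 = 7
  2+5 = 7
  6+1 = 7
  3+6 = 1 carry 1
  3+6+1 = 2 carry 1
  3+7+1 = 3 carry 1
  2+0+1 = 3
  6+3 = 1 carry 1
  7+7+1 = 7 carry 1
  1+1+1 = 3
  5+0 = 5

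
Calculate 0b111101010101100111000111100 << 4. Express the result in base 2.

Left shift by 4: append 4 zero bits.

0b1111010101011001110001111000000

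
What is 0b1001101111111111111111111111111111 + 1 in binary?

0b1001110000000000000000000000000000

The trailing 28 digits are 1 (max in base 2), so adding 1 cascades: they roll to 0 and the next digit up increments.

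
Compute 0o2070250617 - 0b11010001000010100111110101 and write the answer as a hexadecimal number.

0xd9d279a

0o2070250617 = 0x10e1518f in hexadecimal.
0b11010001000010100111110101 = 0x34429f5 in hexadecimal.
Subtract column by column in base 16:
  f-5 → a
  8-f → 9 (borrow)
  1-9-1 → 7 (borrow)
  5-2-1 → 2
  1-4 → d (borrow)
  e-4-1 → 9
  0-3 → d (borrow)
  1-0-1 → 0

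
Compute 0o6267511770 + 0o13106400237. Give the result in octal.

0o21376112227

Add column by column in base 8, right to left:
  0+7 = 7
  7+3 = 2 carry 1
  7+2+1 = 2 carry 1
  1+0+1 = 2
  1+0 = 1
  5+4 = 1 carry 1
  7+6+1 = 6 carry 1
  6+0+1 = 7
  2+1 = 3
  6+3 = 1 carry 1
  0+1+1 = 2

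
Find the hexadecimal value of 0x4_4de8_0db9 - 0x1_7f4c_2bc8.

0x2ce9be1f1

Subtract column by column in base 16:
  9-8 → 1
  b-c → f (borrow)
  d-b-1 → 1
  0-2 → e (borrow)
  8-c-1 → b (borrow)
  e-4-1 → 9
  d-f → e (borrow)
  4-7-1 → c (borrow)
  4-1-1 → 2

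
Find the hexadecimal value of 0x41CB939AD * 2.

Multiply each base-16 digit by 2, carrying:
  D×2 = 26 → write A carry 1
  A×2+1 = 21 → write 5 carry 1
  9×2+1 = 19 → write 3 carry 1
  3×2+1 = 7 → write 7
  9×2 = 18 → write 2 carry 1
  B×2+1 = 23 → write 7 carry 1
  C×2+1 = 25 → write 9 carry 1
  1×2+1 = 3 → write 3
  4×2 = 8 → write 8

0x83972735A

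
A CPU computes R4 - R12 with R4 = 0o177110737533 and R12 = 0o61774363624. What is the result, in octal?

Subtract column by column in base 8:
  3-4 → 7 (borrow)
  3-2-1 → 0
  5-6 → 7 (borrow)
  7-3-1 → 3
  3-6 → 5 (borrow)
  7-3-1 → 3
  0-4 → 4 (borrow)
  1-7-1 → 1 (borrow)
  1-7-1 → 1 (borrow)
  7-1-1 → 5
  7-6 → 1
  1-0 → 1

0o115114353707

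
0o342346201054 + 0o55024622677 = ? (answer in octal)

0o417373023753

Add column by column in base 8, right to left:
  4+7 = 3 carry 1
  5+7+1 = 5 carry 1
  0+6+1 = 7
  1+2 = 3
  0+2 = 2
  2+6 = 0 carry 1
  6+4+1 = 3 carry 1
  4+2+1 = 7
  3+0 = 3
  2+5 = 7
  4+5 = 1 carry 1
  3+0+1 = 4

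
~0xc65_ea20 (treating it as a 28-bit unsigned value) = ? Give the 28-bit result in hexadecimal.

0x39a15df

Each hex digit d becomes f−d:
  c→3, 6→9, 5→a, e→1, a→5, 2→d, 0→f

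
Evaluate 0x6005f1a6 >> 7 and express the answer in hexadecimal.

0xc00be3

7 bits is not a whole number of base-16 digits; in binary: 1100000000001011111000110100110 >> 7 = 110000000000101111100011.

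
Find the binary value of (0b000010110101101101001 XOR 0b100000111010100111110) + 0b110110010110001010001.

First 0b000010110101101101001 XOR 0b100000111010100111110 = 0b100010001111001010111.
Add column by column in base 2, right to left:
  1+1 = 0 carry 1
  1+0+1 = 0 carry 1
  1+0+1 = 0 carry 1
  0+0+1 = 1
  1+1 = 0 carry 1
  0+0+1 = 1
  1+1 = 0 carry 1
  0+0+1 = 1
  0+0 = 0
  1+0 = 1
  1+1 = 0 carry 1
  1+1+1 = 1 carry 1
  1+0+1 = 0 carry 1
  0+1+1 = 0 carry 1
  0+0+1 = 1
  0+0 = 0
  1+1 = 0 carry 1
  0+1+1 = 0 carry 1
  0+0+1 = 1
  0+1 = 1
  1+1 = 0 carry 1
  final carry 1

0b1011000100101010101000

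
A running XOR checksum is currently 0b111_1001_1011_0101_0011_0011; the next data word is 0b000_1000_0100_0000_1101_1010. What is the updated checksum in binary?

0b11100011111010111101001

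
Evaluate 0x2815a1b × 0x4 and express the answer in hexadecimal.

Multiply each base-16 digit by 4, carrying:
  b×4 = 44 → write c carry 2
  1×4+2 = 6 → write 6
  a×4 = 40 → write 8 carry 2
  5×4+2 = 22 → write 6 carry 1
  1×4+1 = 5 → write 5
  8×4 = 32 → write 0 carry 2
  2×4+2 = 10 → write a

0xa05686c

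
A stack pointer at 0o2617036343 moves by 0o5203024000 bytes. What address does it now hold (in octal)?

0o10022062343

Add column by column in base 8, right to left:
  3+0 = 3
  4+0 = 4
  3+0 = 3
  6+4 = 2 carry 1
  3+2+1 = 6
  0+0 = 0
  7+3 = 2 carry 1
  1+0+1 = 2
  6+2 = 0 carry 1
  2+5+1 = 0 carry 1
  final carry 1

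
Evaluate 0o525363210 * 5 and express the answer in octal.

0o3253300250

Multiply each base-8 digit by 5, carrying:
  0×5 = 0 → write 0
  1×5 = 5 → write 5
  2×5 = 10 → write 2 carry 1
  3×5+1 = 16 → write 0 carry 2
  6×5+2 = 32 → write 0 carry 4
  3×5+4 = 19 → write 3 carry 2
  5×5+2 = 27 → write 3 carry 3
  2×5+3 = 13 → write 5 carry 1
  5×5+1 = 26 → write 2 carry 3
  remaining carry: 3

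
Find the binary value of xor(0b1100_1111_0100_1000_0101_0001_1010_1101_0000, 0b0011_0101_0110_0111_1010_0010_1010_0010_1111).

0b111110100010111111110011000011111111

XOR bit by bit (1 where the bits differ):
  110011110100100001010001101011010000
^ 001101010110011110100010101000101111
= 111110100010111111110011000011111111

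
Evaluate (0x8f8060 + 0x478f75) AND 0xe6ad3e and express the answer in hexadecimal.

0xc60d14

Add column by column in base 16, right to left:
  0+5 = 5
  6+7 = d
  0+f = f
  8+8 = 0 carry 1
  f+7+1 = 7 carry 1
  8+4+1 = d
Sum = 0xd70fd5; now AND with 0xe6ad3e:
  d&e=c, 7&6=6, 0&a=0, f&d=d, d&3=1, 5&e=4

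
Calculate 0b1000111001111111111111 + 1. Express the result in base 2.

The trailing 13 digits are 1 (max in base 2), so adding 1 cascades: they roll to 0 and the next digit up increments.

0b1000111010000000000000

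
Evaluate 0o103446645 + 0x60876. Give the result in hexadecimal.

0o103446645 = 0x10e4da5 in hexadecimal.
Add column by column in base 16, right to left:
  5+6 = b
  a+7 = 1 carry 1
  d+8+1 = 6 carry 1
  4+0+1 = 5
  e+6 = 4 carry 1
  0+0+1 = 1
  1+0 = 1

0x114561b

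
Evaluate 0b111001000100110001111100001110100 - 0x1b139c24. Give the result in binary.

0x1b139c24 = 0b11011000100111001110000100100 in binary.
Subtract column by column in base 2:
  0-0 → 0
  0-0 → 0
  1-1 → 0
  0-0 → 0
  1-0 → 1
  1-1 → 0
  1-0 → 1
  0-0 → 0
  0-0 → 0
  0-0 → 0
  0-1 → 1 (borrow)
  1-1-1 → 1 (borrow)
  1-1-1 → 1 (borrow)
  1-0-1 → 0
  1-0 → 1
  1-1 → 0
  0-1 → 1 (borrow)
  0-1-1 → 0 (borrow)
  0-0-1 → 1 (borrow)
  1-0-1 → 0
  1-1 → 0
  0-0 → 0
  0-0 → 0
  1-0 → 1
  0-1 → 1 (borrow)
  0-1-1 → 0 (borrow)
  0-0-1 → 1 (borrow)
  1-1-1 → 1 (borrow)
  0-1-1 → 0 (borrow)
  0-0-1 → 1 (borrow)
  1-0-1 → 0
  1-0 → 1
  1-0 → 1

0b110101101100001010101110001010000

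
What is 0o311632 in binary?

Each octal digit is 3 bits: 3=011 1=001 1=001 6=110 3=011 2=010.

0b11001001110011010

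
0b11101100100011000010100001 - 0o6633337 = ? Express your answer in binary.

0o6633337 = 0b110110011011011011111 in binary.
Subtract column by column in base 2:
  1-1 → 0
  0-1 → 1 (borrow)
  0-1-1 → 0 (borrow)
  0-1-1 → 0 (borrow)
  0-1-1 → 0 (borrow)
  1-0-1 → 0
  0-1 → 1 (borrow)
  1-1-1 → 1 (borrow)
  0-0-1 → 1 (borrow)
  0-1-1 → 0 (borrow)
  0-1-1 → 0 (borrow)
  0-0-1 → 1 (borrow)
  1-1-1 → 1 (borrow)
  1-1-1 → 1 (borrow)
  0-0-1 → 1 (borrow)
  0-0-1 → 1 (borrow)
  0-1-1 → 0 (borrow)
  1-1-1 → 1 (borrow)
  0-0-1 → 1 (borrow)
  0-1-1 → 0 (borrow)
  1-1-1 → 1 (borrow)
  1-0-1 → 0
  0-0 → 0
  1-0 → 1
  1-0 → 1
  1-0 → 1

0b11100101101111100111000010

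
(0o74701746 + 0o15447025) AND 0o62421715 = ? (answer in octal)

0o2000711

Add column by column in base 8, right to left:
  6+5 = 3 carry 1
  4+2+1 = 7
  7+0 = 7
  1+7 = 0 carry 1
  0+4+1 = 5
  7+4 = 3 carry 1
  4+5+1 = 2 carry 1
  7+1+1 = 1 carry 1
  final carry 1
Sum = 0o112350773; now AND with 0o62421715:
  1&0=0, 1&6=0, 2&2=2, 3&4=0, 5&2=0, 0&1=0, 7&7=7, 7&1=1, 3&5=1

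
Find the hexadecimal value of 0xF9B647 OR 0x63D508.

0xFBF74F

OR each hex digit independently (no carries):
  F|6=F, 9|3=B, B|D=F, 6|5=7, 4|0=4, 7|8=F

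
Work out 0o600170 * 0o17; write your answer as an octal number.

0o13203410

Multiply each base-8 digit by 15, carrying:
  0×15 = 0 → write 0
  7×15 = 105 → write 1 carry 13
  1×15+13 = 28 → write 4 carry 3
  0×15+3 = 3 → write 3
  0×15 = 0 → write 0
  6×15 = 90 → write 2 carry 11
  remaining carry: 13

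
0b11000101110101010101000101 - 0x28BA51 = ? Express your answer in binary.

0b10111011101001101011110100

0x28BA51 = 0b1010001011101001010001 in binary.
Subtract column by column in base 2:
  1-1 → 0
  0-0 → 0
  1-0 → 1
  0-0 → 0
  0-1 → 1 (borrow)
  0-0-1 → 1 (borrow)
  1-1-1 → 1 (borrow)
  0-0-1 → 1 (borrow)
  1-0-1 → 0
  0-1 → 1 (borrow)
  1-0-1 → 0
  0-1 → 1 (borrow)
  1-1-1 → 1 (borrow)
  0-1-1 → 0 (borrow)
  1-0-1 → 0
  0-1 → 1 (borrow)
  1-0-1 → 0
  1-0 → 1
  1-0 → 1
  0-1 → 1 (borrow)
  1-0-1 → 0
  0-1 → 1 (borrow)
  0-0-1 → 1 (borrow)
  0-0-1 → 1 (borrow)
  1-0-1 → 0
  1-0 → 1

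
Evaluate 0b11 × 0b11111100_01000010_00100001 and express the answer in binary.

0b10111101001100011001100011

Multiply each base-2 digit by 3, carrying:
  1×3 = 3 → write 1 carry 1
  0×3+1 = 1 → write 1
  0×3 = 0 → write 0
  0×3 = 0 → write 0
  0×3 = 0 → write 0
  1×3 = 3 → write 1 carry 1
  0×3+1 = 1 → write 1
  0×3 = 0 → write 0
  0×3 = 0 → write 0
  1×3 = 3 → write 1 carry 1
  0×3+1 = 1 → write 1
  0×3 = 0 → write 0
  0×3 = 0 → write 0
  0×3 = 0 → write 0
  1×3 = 3 → write 1 carry 1
  0×3+1 = 1 → write 1
  0×3 = 0 → write 0
  0×3 = 0 → write 0
  1×3 = 3 → write 1 carry 1
  1×3+1 = 4 → write 0 carry 2
  1×3+2 = 5 → write 1 carry 2
  1×3+2 = 5 → write 1 carry 2
  1×3+2 = 5 → write 1 carry 2
  1×3+2 = 5 → write 1 carry 2
  remaining carry: 10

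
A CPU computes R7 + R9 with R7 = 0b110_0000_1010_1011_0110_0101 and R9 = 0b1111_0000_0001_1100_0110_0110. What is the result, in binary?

0b1010100001100011111001011

Add column by column in base 2, right to left:
  1+0 = 1
  0+1 = 1
  1+1 = 0 carry 1
  0+0+1 = 1
  0+0 = 0
  1+1 = 0 carry 1
  1+1+1 = 1 carry 1
  0+0+1 = 1
  1+0 = 1
  1+0 = 1
  0+1 = 1
  1+1 = 0 carry 1
  0+1+1 = 0 carry 1
  1+0+1 = 0 carry 1
  0+0+1 = 1
  1+0 = 1
  0+0 = 0
  0+0 = 0
  0+0 = 0
  0+0 = 0
  0+1 = 1
  1+1 = 0 carry 1
  1+1+1 = 1 carry 1
  0+1+1 = 0 carry 1
  final carry 1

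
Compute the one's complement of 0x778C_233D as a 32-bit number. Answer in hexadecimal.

0x8873DCC2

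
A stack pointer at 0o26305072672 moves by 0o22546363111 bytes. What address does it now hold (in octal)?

Add column by column in base 8, right to left:
  2+1 = 3
  7+1 = 0 carry 1
  6+1+1 = 0 carry 1
  2+3+1 = 6
  7+6 = 5 carry 1
  0+3+1 = 4
  5+6 = 3 carry 1
  0+4+1 = 5
  3+5 = 0 carry 1
  6+2+1 = 1 carry 1
  2+2+1 = 5

0o51053456003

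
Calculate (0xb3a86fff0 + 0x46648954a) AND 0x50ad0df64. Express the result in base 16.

0x500c09520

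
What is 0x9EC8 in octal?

Expand each hex digit to 4 bits: 9=1001 E=1110 C=1100 8=1000.
Group the bits in threes: 001 001 111 011 001 000 → 117310.

0o117310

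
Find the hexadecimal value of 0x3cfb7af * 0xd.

Multiply each base-16 digit by 13, carrying:
  f×13 = 195 → write 3 carry 12
  a×13+12 = 142 → write e carry 8
  7×13+8 = 99 → write 3 carry 6
  b×13+6 = 149 → write 5 carry 9
  f×13+9 = 204 → write c carry 12
  c×13+12 = 168 → write 8 carry 10
  3×13+10 = 49 → write 1 carry 3
  remaining carry: 3

0x318c53e3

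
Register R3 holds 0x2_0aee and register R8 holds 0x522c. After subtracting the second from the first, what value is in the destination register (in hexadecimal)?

0x1b8c2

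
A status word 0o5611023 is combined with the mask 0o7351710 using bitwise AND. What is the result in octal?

AND each oct digit independently (no carries):
  5&7=5, 6&3=2, 1&5=1, 1&1=1, 0&7=0, 2&1=0, 3&0=0

0o5211000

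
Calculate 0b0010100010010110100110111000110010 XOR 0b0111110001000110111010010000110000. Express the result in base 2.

0b0101010011010000011100101000000010

XOR bit by bit (1 where the bits differ):
  0010100010010110100110111000110010
^ 0111110001000110111010010000110000
= 0101010011010000011100101000000010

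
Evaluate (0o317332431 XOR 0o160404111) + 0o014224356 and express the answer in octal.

0o314163076

First 0o317332431 XOR 0o160404111 = 0o277736520.
Add column by column in base 8, right to left:
  0+6 = 6
  2+5 = 7
  5+3 = 0 carry 1
  6+4+1 = 3 carry 1
  3+2+1 = 6
  7+2 = 1 carry 1
  7+4+1 = 4 carry 1
  7+1+1 = 1 carry 1
  2+0+1 = 3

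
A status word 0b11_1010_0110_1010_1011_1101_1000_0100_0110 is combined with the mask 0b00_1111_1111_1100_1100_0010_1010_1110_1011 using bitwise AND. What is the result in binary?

AND bit by bit (1 only where both bits are 1):
  1110100110101010111101100001000110
& 0011111111110011000010101011101011
= 0010100110100010000000100001000010

0b0010100110100010000000100001000010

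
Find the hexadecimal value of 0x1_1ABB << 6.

6 bits is not a whole number of base-16 digits; in binary: 10001101010111011 << 6 = 10001101010111011000000.

0x46AEC0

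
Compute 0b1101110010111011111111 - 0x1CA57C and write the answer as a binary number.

0x1CA57C = 0b111001010010101111100 in binary.
Subtract column by column in base 2:
  1-0 → 1
  1-0 → 1
  1-1 → 0
  1-1 → 0
  1-1 → 0
  1-1 → 0
  1-1 → 0
  1-0 → 1
  0-1 → 1 (borrow)
  1-0-1 → 0
  1-1 → 0
  1-0 → 1
  0-0 → 0
  1-1 → 0
  0-0 → 0
  0-1 → 1 (borrow)
  1-0-1 → 0
  1-0 → 1
  1-1 → 0
  0-1 → 1 (borrow)
  1-1-1 → 1 (borrow)
  1-0-1 → 0

0b110101000100110000011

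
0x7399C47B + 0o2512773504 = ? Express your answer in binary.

0b10001000110001011011101110111111

0x7399C47B = 0b1110011100110011100010001111011 in binary.
0o2512773504 = 0b10101001010111111011101000100 in binary.
Add column by column in base 2, right to left:
  1+0 = 1
  1+0 = 1
  0+1 = 1
  1+0 = 1
  1+0 = 1
  1+0 = 1
  1+1 = 0 carry 1
  0+0+1 = 1
  0+1 = 1
  0+1 = 1
  1+1 = 0 carry 1
  0+0+1 = 1
  0+1 = 1
  0+1 = 1
  1+1 = 0 carry 1
  1+1+1 = 1 carry 1
  1+1+1 = 1 carry 1
  0+1+1 = 0 carry 1
  0+0+1 = 1
  1+1 = 0 carry 1
  1+0+1 = 0 carry 1
  0+1+1 = 0 carry 1
  0+0+1 = 1
  1+0 = 1
  1+1 = 0 carry 1
  1+0+1 = 0 carry 1
  0+1+1 = 0 carry 1
  0+0+1 = 1
  1+1 = 0 carry 1
  1+0+1 = 0 carry 1
  1+0+1 = 0 carry 1
  final carry 1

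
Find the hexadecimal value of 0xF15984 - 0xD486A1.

Subtract column by column in base 16:
  4-1 → 3
  8-A → E (borrow)
  9-6-1 → 2
  5-8 → D (borrow)
  1-4-1 → C (borrow)
  F-D-1 → 1

0x1CD2E3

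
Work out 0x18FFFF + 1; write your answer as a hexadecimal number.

0x190000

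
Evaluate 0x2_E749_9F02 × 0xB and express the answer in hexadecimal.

Multiply each base-16 digit by 11, carrying:
  2×11 = 22 → write 6 carry 1
  0×11+1 = 1 → write 1
  F×11 = 165 → write 5 carry 10
  9×11+10 = 109 → write D carry 6
  9×11+6 = 105 → write 9 carry 6
  4×11+6 = 50 → write 2 carry 3
  7×11+3 = 80 → write 0 carry 5
  E×11+5 = 159 → write F carry 9
  2×11+9 = 31 → write F carry 1
  remaining carry: 1

0x1FF029D516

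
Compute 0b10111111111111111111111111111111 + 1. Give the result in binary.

0b11000000000000000000000000000000

The trailing 30 digits are 1 (max in base 2), so adding 1 cascades: they roll to 0 and the next digit up increments.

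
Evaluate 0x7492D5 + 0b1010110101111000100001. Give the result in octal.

0o47770366

0x7492D5 = 0o35111325 in octal.
0b1010110101111000100001 = 0o12657041 in octal.
Add column by column in base 8, right to left:
  5+1 = 6
  2+4 = 6
  3+0 = 3
  1+7 = 0 carry 1
  1+5+1 = 7
  1+6 = 7
  5+2 = 7
  3+1 = 4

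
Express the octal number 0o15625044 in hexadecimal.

0x372A24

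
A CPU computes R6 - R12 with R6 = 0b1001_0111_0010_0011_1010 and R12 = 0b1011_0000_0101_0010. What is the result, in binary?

0b10001100000111101000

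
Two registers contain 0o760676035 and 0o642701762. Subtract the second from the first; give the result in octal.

Subtract column by column in base 8:
  5-2 → 3
  3-6 → 5 (borrow)
  0-7-1 → 0 (borrow)
  6-1-1 → 4
  7-0 → 7
  6-7 → 7 (borrow)
  0-2-1 → 5 (borrow)
  6-4-1 → 1
  7-6 → 1

0o115774053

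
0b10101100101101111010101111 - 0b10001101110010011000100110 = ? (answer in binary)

0b11110111011100010001001

Subtract column by column in base 2:
  1-0 → 1
  1-1 → 0
  1-1 → 0
  1-0 → 1
  0-0 → 0
  1-1 → 0
  0-0 → 0
  1-0 → 1
  0-0 → 0
  1-1 → 0
  1-1 → 0
  1-0 → 1
  1-0 → 1
  0-1 → 1 (borrow)
  1-0-1 → 0
  1-0 → 1
  0-1 → 1 (borrow)
  1-1-1 → 1 (borrow)
  0-1-1 → 0 (borrow)
  0-0-1 → 1 (borrow)
  1-1-1 → 1 (borrow)
  1-1-1 → 1 (borrow)
  0-0-1 → 1 (borrow)
  1-0-1 → 0
  0-0 → 0
  1-1 → 0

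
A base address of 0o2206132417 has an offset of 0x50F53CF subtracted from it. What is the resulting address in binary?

0b1101000010010110000101000000

0o2206132417 = 0b10010000110001011010100001111 in binary.
0x50F53CF = 0b101000011110101001111001111 in binary.
Subtract column by column in base 2:
  1-1 → 0
  1-1 → 0
  1-1 → 0
  1-1 → 0
  0-0 → 0
  0-0 → 0
  0-1 → 1 (borrow)
  0-1-1 → 0 (borrow)
  1-1-1 → 1 (borrow)
  0-1-1 → 0 (borrow)
  1-0-1 → 0
  0-0 → 0
  1-1 → 0
  1-0 → 1
  0-1 → 1 (borrow)
  1-0-1 → 0
  0-1 → 1 (borrow)
  0-1-1 → 0 (borrow)
  0-1-1 → 0 (borrow)
  1-1-1 → 1 (borrow)
  1-0-1 → 0
  0-0 → 0
  0-0 → 0
  0-0 → 0
  0-1 → 1 (borrow)
  1-0-1 → 0
  0-1 → 1 (borrow)
  0-0-1 → 1 (borrow)
  1-0-1 → 0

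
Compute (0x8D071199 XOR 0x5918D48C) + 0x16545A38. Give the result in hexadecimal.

0xEA741F4D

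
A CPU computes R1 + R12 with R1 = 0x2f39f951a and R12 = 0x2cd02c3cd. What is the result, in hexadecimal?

Add column by column in base 16, right to left:
  a+d = 7 carry 1
  1+c+1 = e
  5+3 = 8
  9+c = 5 carry 1
  f+2+1 = 2 carry 1
  9+0+1 = a
  3+d = 0 carry 1
  f+c+1 = c carry 1
  2+2+1 = 5

0x5c0a258e7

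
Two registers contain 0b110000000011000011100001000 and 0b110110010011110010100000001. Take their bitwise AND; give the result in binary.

0b110000000011000010100000000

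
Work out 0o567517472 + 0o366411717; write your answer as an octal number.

0o1156131411

Add column by column in base 8, right to left:
  2+7 = 1 carry 1
  7+1+1 = 1 carry 1
  4+7+1 = 4 carry 1
  7+1+1 = 1 carry 1
  1+1+1 = 3
  5+4 = 1 carry 1
  7+6+1 = 6 carry 1
  6+6+1 = 5 carry 1
  5+3+1 = 1 carry 1
  final carry 1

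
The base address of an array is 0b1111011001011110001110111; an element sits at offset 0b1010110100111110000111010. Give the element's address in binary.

0b11010001110011100010110001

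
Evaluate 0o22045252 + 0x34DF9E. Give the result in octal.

0o37225110

0x34DF9E = 0o15157636 in octal.
Add column by column in base 8, right to left:
  2+6 = 0 carry 1
  5+3+1 = 1 carry 1
  2+6+1 = 1 carry 1
  5+7+1 = 5 carry 1
  4+5+1 = 2 carry 1
  0+1+1 = 2
  2+5 = 7
  2+1 = 3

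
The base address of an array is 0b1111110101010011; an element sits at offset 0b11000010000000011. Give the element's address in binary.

0b101000000101010110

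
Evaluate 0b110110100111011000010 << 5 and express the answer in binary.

0b11011010011101100001000000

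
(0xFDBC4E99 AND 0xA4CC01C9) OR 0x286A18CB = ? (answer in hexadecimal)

0xFDBC4E99 AND 0xA4CC01C9 = 0xA48C0089.
Then OR with 0x286A18CB.

0xACEE18CB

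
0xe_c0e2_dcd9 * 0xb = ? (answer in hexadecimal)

0xa249bf7d53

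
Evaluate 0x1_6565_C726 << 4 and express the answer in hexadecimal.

Shifting left by 4 bits = 1 hex digit: append 1 zero.

0x16565C7260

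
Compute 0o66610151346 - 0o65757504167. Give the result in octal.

Subtract column by column in base 8:
  6-7 → 7 (borrow)
  4-6-1 → 5 (borrow)
  3-1-1 → 1
  1-4 → 5 (borrow)
  5-0-1 → 4
  1-5 → 4 (borrow)
  0-7-1 → 0 (borrow)
  1-5-1 → 3 (borrow)
  6-7-1 → 6 (borrow)
  6-5-1 → 0
  6-6 → 0

0o630445157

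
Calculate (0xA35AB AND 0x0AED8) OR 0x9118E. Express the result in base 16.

0x9358E

0xA35AB AND 0x0AED8 = 0x02488.
Then OR with 0x9118E.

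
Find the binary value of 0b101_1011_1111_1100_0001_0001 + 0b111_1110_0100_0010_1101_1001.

0b110110100011111011101010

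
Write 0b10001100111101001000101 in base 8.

0o21475105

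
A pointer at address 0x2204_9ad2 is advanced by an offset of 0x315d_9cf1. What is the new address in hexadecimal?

Add column by column in base 16, right to left:
  2+1 = 3
  d+f = c carry 1
  a+c+1 = 7 carry 1
  9+9+1 = 3 carry 1
  4+d+1 = 2 carry 1
  0+5+1 = 6
  2+1 = 3
  2+3 = 5

0x536237c3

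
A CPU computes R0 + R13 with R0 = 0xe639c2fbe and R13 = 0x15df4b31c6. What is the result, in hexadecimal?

0x2442e76184

Add column by column in base 16, right to left:
  e+6 = 4 carry 1
  b+c+1 = 8 carry 1
  f+1+1 = 1 carry 1
  2+3+1 = 6
  c+b = 7 carry 1
  9+4+1 = e
  3+f = 2 carry 1
  6+d+1 = 4 carry 1
  e+5+1 = 4 carry 1
  0+1+1 = 2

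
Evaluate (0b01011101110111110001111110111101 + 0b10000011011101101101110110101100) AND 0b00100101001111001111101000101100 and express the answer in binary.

Add column by column in base 2, right to left:
  1+0 = 1
  0+0 = 0
  1+1 = 0 carry 1
  1+1+1 = 1 carry 1
  1+0+1 = 0 carry 1
  1+1+1 = 1 carry 1
  0+0+1 = 1
  1+1 = 0 carry 1
  1+1+1 = 1 carry 1
  1+0+1 = 0 carry 1
  1+1+1 = 1 carry 1
  1+1+1 = 1 carry 1
  1+1+1 = 1 carry 1
  0+0+1 = 1
  0+1 = 1
  0+1 = 1
  1+0 = 1
  1+1 = 0 carry 1
  1+1+1 = 1 carry 1
  1+0+1 = 0 carry 1
  1+1+1 = 1 carry 1
  0+1+1 = 0 carry 1
  1+1+1 = 1 carry 1
  1+0+1 = 0 carry 1
  1+1+1 = 1 carry 1
  0+1+1 = 0 carry 1
  1+0+1 = 0 carry 1
  1+0+1 = 0 carry 1
  1+0+1 = 0 carry 1
  0+0+1 = 1
  1+0 = 1
  0+1 = 1
Sum = 0b11100001010101011111110101101001; now AND with 0b00100101001111001111101000101100:
  11100001010101011111110101101001
& 00100101001111001111101000101100
= 00100001000101001111100000101000

0b100001000101001111100000101000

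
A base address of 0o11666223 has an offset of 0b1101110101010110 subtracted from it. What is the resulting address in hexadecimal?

0x268f3d

0o11666223 = 0x276c93 in hexadecimal.
0b1101110101010110 = 0xdd56 in hexadecimal.
Subtract column by column in base 16:
  3-6 → d (borrow)
  9-5-1 → 3
  c-d → f (borrow)
  6-d-1 → 8 (borrow)
  7-0-1 → 6
  2-0 → 2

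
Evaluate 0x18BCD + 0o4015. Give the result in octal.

0o311732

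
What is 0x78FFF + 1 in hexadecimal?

0x79000

The trailing 3 digits are F (max in base 16), so adding 1 cascades: they roll to 0 and the next digit up increments.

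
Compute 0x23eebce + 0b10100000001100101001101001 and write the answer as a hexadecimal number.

0x4bfb637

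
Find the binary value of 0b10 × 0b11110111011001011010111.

0b111101110110010110101110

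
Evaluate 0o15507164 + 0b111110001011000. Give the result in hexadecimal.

0x370acc

0o15507164 = 0x368e74 in hexadecimal.
0b111110001011000 = 0x7c58 in hexadecimal.
Add column by column in base 16, right to left:
  4+8 = c
  7+5 = c
  e+c = a carry 1
  8+7+1 = 0 carry 1
  6+0+1 = 7
  3+0 = 3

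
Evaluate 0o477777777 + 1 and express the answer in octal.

0o500000000

The trailing 8 digits are 7 (max in base 8), so adding 1 cascades: they roll to 0 and the next digit up increments.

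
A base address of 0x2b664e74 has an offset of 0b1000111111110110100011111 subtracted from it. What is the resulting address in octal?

0x2b664e74 = 0o5331447164 in octal.
0b1000111111110110100011111 = 0o107766437 in octal.
Subtract column by column in base 8:
  4-7 → 5 (borrow)
  6-3-1 → 2
  1-4 → 5 (borrow)
  7-6-1 → 0
  4-6 → 6 (borrow)
  4-7-1 → 4 (borrow)
  1-7-1 → 1 (borrow)
  3-0-1 → 2
  3-1 → 2
  5-0 → 5

0o5221460525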